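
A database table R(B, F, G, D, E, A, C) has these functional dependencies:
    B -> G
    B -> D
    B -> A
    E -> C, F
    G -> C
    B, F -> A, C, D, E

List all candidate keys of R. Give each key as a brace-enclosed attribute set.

{B} never appears on the right of any FD, so every key must include it.
Closure of {B, E} is {A, B, C, D, E, F, G}, the whole schema; {B, E} is a candidate key.
Closure of {B, F} is {A, B, C, D, E, F, G}, the whole schema; {B, F} is a candidate key.
No proper subset of any of these is a key, and no other minimal superkey exists.

{B, E}, {B, F}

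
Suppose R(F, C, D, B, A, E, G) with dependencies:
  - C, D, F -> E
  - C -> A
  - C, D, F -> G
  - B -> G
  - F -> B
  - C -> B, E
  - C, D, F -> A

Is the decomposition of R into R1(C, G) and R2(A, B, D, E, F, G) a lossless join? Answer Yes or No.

No

The shared attributes are {G} and {G}⁺ = {G}.
The closure covers neither R1 nor R2 entirely; the join is not lossless.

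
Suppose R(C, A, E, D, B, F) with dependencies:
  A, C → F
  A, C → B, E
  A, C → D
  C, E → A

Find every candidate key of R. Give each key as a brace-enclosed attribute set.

{A, C}, {C, E}

{C} never appears on the right of any FD, so every key must include it.
Closure of {A, C} is {A, B, C, D, E, F}, the whole schema; {A, C} is a candidate key.
Closure of {C, E} is {A, B, C, D, E, F}, the whole schema; {C, E} is a candidate key.
Any other superkey properly contains one of these, so there are no further candidate keys.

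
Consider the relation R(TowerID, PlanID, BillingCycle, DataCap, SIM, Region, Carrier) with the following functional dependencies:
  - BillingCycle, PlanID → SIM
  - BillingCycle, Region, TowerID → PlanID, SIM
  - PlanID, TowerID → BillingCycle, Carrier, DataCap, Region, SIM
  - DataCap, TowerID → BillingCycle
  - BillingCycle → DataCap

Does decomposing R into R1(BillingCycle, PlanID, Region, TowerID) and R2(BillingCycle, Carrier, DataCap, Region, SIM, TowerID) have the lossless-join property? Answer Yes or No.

Common attributes: {BillingCycle, Region, TowerID}; their closure is {BillingCycle, Carrier, DataCap, PlanID, Region, SIM, TowerID}.
This includes all of R1, so the common attributes are a superkey of R1 — the join is lossless.

Yes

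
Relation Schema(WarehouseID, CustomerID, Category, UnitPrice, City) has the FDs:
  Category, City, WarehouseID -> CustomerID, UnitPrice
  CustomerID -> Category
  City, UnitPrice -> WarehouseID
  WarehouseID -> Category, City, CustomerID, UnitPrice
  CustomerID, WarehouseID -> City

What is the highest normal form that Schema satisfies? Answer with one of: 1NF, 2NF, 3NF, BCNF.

2NF

Candidate keys: {City, UnitPrice}, {WarehouseID}. Prime attributes: {City, UnitPrice, WarehouseID}.
CustomerID -> Category breaks BCNF: {CustomerID}⁺ = {Category, CustomerID}, so {CustomerID} is not a superkey.
CustomerID -> Category determines the non-prime attribute {Category} from a non-superkey — 3NF is violated.
No non-prime attribute depends on a proper subset of any candidate key, so 2NF holds.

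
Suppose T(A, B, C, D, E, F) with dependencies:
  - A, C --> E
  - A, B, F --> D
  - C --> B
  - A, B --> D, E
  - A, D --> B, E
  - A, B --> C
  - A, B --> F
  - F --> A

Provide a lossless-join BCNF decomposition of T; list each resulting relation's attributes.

{A, F}; {B, C}; {C, D, E, F}

Candidate keys of the original relation: {A, B}, {A, C}, {A, D}, {B, F}, {C, F}, {D, F}.
Within {A, B, C, D, E, F}: {C}⁺ ∩ {A, B, C, D, E, F} = {B, C}, not the whole set, so C --> B violates BCNF; decompose into {B, C} and {A, C, D, E, F}.
{B, C} is in BCNF.
Within {A, C, D, E, F}: {F}⁺ ∩ {A, C, D, E, F} = {A, F}, not the whole set, so F --> A violates BCNF; decompose into {A, F} and {C, D, E, F}.
{A, F} is in BCNF.
{C, D, E, F} is in BCNF.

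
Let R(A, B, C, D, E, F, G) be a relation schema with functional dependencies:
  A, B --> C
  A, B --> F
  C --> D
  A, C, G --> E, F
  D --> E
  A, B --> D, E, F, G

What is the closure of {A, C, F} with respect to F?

Start with {A, C, F}.
C --> D applies; add {D} → now {A, C, D, F}.
D --> E applies; add {E} → now {A, C, D, E, F}.
No further FD applies.

{A, C, D, E, F}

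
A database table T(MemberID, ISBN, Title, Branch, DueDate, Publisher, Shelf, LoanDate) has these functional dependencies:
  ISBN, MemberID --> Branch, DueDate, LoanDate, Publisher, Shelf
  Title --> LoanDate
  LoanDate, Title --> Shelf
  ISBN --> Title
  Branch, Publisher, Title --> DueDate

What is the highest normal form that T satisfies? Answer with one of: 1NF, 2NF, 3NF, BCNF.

1NF

Candidate key: {ISBN, MemberID}. Prime attributes: {ISBN, MemberID}.
Title --> LoanDate breaks BCNF: {Title}⁺ = {LoanDate, Shelf, Title}, so {Title} is not a superkey.
Because {LoanDate} is non-prime and the left side of Title --> LoanDate is not a superkey, the relation is not in 3NF.
{ISBN} is a proper subset of the key {ISBN, MemberID}, and {ISBN}⁺ contains the non-prime attributes {LoanDate, Shelf, Title} — a partial dependency, so 2NF is violated.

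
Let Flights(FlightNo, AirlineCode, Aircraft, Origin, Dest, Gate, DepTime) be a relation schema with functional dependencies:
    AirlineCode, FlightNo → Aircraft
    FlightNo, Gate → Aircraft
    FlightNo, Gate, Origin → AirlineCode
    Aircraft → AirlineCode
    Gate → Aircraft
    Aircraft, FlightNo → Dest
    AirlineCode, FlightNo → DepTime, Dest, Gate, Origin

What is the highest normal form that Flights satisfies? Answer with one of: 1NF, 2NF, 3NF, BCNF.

3NF

Candidate keys: {Aircraft, FlightNo}, {AirlineCode, FlightNo}, {FlightNo, Gate}. Prime attributes: {Aircraft, AirlineCode, FlightNo, Gate}.
For Aircraft → AirlineCode we have {Aircraft}⁺ = {Aircraft, AirlineCode}; {Aircraft} is not a superkey, so BCNF fails.
But every attribute on its right side ({AirlineCode}) is prime, and the same holds for every other non-superkey FD, so 3NF still holds.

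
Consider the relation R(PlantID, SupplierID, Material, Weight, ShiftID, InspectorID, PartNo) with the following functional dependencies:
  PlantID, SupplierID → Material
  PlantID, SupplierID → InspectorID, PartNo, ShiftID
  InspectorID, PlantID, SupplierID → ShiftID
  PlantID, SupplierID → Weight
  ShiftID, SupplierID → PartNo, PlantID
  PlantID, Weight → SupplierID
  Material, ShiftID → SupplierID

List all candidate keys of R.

{Material, ShiftID}, {PlantID, SupplierID}, {PlantID, Weight}, {ShiftID, SupplierID}

{Material, ShiftID}⁺ = {InspectorID, Material, PartNo, PlantID, ShiftID, SupplierID, Weight} — all of the relation — so {Material, ShiftID} is a candidate key.
{PlantID, SupplierID}⁺ = {InspectorID, Material, PartNo, PlantID, ShiftID, SupplierID, Weight} — all of the relation — so {PlantID, SupplierID} is a candidate key.
{PlantID, Weight}⁺ = {InspectorID, Material, PartNo, PlantID, ShiftID, SupplierID, Weight} — all of the relation — so {PlantID, Weight} is a candidate key.
{ShiftID, SupplierID}⁺ = {InspectorID, Material, PartNo, PlantID, ShiftID, SupplierID, Weight} — all of the relation — so {ShiftID, SupplierID} is a candidate key.
These are minimal and exhaustive — every other superkey contains one of them.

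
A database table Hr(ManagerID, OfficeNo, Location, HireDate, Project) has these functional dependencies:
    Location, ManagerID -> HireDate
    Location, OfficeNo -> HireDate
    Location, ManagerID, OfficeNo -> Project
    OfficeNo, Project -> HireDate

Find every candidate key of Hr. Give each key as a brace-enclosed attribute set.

{Location, ManagerID, OfficeNo} never appear on the right of any FD, so every key must include all of them.
{Location, ManagerID, OfficeNo}⁺ = {HireDate, Location, ManagerID, OfficeNo, Project} — all of the relation — so {Location, ManagerID, OfficeNo} is a candidate key.
Every other attribute set either contains this one or has a smaller closure.

{Location, ManagerID, OfficeNo}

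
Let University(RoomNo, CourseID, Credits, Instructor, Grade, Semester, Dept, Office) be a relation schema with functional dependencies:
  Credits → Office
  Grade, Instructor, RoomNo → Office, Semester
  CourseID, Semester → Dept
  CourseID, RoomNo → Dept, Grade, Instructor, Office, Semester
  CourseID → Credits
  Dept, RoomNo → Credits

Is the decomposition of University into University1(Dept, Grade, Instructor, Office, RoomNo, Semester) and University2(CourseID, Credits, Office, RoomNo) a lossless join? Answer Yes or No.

No

The shared attributes are {Office, RoomNo} and {Office, RoomNo}⁺ = {Office, RoomNo}.
University1 ⊄ {Office, RoomNo} and University2 ⊄ {Office, RoomNo}, so the split is lossy.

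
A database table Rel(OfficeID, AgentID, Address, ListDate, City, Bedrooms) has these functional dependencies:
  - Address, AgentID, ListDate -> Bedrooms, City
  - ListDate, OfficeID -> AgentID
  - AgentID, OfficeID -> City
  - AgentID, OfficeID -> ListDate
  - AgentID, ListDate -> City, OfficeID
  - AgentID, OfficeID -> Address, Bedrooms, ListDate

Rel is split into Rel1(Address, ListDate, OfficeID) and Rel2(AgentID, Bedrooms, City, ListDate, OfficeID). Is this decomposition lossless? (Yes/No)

Yes

The shared attributes are {ListDate, OfficeID} and {ListDate, OfficeID}⁺ = {Address, AgentID, Bedrooms, City, ListDate, OfficeID}.
Rel1 is contained in that closure, so Rel1 ∩ Rel2 -> Rel1 holds and the join is lossless.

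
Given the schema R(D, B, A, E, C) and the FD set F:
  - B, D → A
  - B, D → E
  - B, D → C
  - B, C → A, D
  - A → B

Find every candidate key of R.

Closure of {A, C} is {A, B, C, D, E}, the whole schema; {A, C} is a candidate key.
Closure of {A, D} is {A, B, C, D, E}, the whole schema; {A, D} is a candidate key.
Closure of {B, C} is {A, B, C, D, E}, the whole schema; {B, C} is a candidate key.
Closure of {B, D} is {A, B, C, D, E}, the whole schema; {B, D} is a candidate key.
Any other superkey properly contains one of these, so there are no further candidate keys.

{A, C}, {A, D}, {B, C}, {B, D}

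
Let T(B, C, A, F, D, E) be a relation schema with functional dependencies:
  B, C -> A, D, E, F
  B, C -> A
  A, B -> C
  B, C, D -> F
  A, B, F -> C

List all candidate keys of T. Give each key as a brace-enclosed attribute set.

{A, B}, {B, C}

No FD produces {B}, so it must be in every candidate key.
{A, B}⁺ = {A, B, C, D, E, F} — all of the relation — so {A, B} is a candidate key.
{B, C}⁺ = {A, B, C, D, E, F} — all of the relation — so {B, C} is a candidate key.
These are minimal and exhaustive — every other superkey contains one of them.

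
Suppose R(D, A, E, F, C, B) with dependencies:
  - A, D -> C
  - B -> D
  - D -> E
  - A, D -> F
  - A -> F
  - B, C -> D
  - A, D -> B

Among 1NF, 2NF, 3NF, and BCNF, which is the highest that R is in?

Candidate keys: {A, B}, {A, D}. Prime attributes: {A, B, D}.
B -> D breaks BCNF: {B}⁺ = {B, D, E}, so {B} is not a superkey.
D -> E has non-prime {E} on the right and a non-superkey on the left, so 3NF fails.
The proper key subset {A} of {A, B} determines non-prime {F}, so the relation is not even in 2NF.

1NF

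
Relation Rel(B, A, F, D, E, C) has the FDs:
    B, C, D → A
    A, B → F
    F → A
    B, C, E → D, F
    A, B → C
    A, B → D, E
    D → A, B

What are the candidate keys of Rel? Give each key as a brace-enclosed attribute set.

{A, B}, {B, C, E}, {B, F}, {D}

{D}⁺ = {A, B, C, D, E, F}, which is every attribute, so {D} is a candidate key.
{A, B}⁺ = {A, B, C, D, E, F}, which is every attribute, so {A, B} is a candidate key.
{B, F}⁺ = {A, B, C, D, E, F}, which is every attribute, so {B, F} is a candidate key.
{B, C, E}⁺ = {A, B, C, D, E, F}, which is every attribute, so {B, C, E} is a candidate key.
No proper subset of any of these is a key, and no other minimal superkey exists.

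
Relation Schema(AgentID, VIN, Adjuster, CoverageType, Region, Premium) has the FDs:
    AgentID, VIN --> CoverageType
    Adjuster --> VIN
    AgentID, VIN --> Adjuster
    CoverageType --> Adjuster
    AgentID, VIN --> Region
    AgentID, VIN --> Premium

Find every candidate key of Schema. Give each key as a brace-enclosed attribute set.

Attributes never on any right-hand side: {AgentID} — every candidate key must contain it.
{Adjuster, AgentID}⁺ = {Adjuster, AgentID, CoverageType, Premium, Region, VIN} — all of the relation — so {Adjuster, AgentID} is a candidate key.
{AgentID, CoverageType}⁺ = {Adjuster, AgentID, CoverageType, Premium, Region, VIN} — all of the relation — so {AgentID, CoverageType} is a candidate key.
{AgentID, VIN}⁺ = {Adjuster, AgentID, CoverageType, Premium, Region, VIN} — all of the relation — so {AgentID, VIN} is a candidate key.
Any other superkey properly contains one of these, so there are no further candidate keys.

{Adjuster, AgentID}, {AgentID, CoverageType}, {AgentID, VIN}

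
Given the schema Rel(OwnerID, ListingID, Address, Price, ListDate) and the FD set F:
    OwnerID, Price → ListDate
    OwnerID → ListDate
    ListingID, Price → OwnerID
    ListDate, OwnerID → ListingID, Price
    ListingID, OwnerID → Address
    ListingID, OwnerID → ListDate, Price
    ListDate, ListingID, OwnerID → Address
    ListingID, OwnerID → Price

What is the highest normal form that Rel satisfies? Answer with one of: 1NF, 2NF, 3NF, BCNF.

BCNF

Candidate keys: {ListingID, Price}, {OwnerID}. Prime attributes: {ListingID, OwnerID, Price}.
Every FD has a superkey on the left, so the relation is in BCNF.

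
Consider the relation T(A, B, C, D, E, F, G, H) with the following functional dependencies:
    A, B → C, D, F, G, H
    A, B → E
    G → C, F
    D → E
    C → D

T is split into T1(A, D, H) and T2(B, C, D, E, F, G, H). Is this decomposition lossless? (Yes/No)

T1 ∩ T2 = {D, H}; its closure under F is {D, E, H}.
The closure covers neither T1 nor T2 entirely; the join is not lossless.

No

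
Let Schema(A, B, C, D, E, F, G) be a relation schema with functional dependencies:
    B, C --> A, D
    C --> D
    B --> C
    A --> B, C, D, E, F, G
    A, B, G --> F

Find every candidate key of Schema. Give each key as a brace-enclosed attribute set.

{A}, {B}

{A}⁺ = {A, B, C, D, E, F, G}, which is every attribute, so {A} is a candidate key.
{B}⁺ = {A, B, C, D, E, F, G}, which is every attribute, so {B} is a candidate key.
These are minimal and exhaustive — every other superkey contains one of them.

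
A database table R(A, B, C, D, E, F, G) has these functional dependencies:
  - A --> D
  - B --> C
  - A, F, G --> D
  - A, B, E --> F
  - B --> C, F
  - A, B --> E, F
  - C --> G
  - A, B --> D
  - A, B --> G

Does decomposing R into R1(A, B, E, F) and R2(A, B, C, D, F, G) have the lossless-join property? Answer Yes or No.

Yes

R1 ∩ R2 = {A, B, F}; its closure under F is {A, B, C, D, E, F, G}.
R1 is contained in that closure, so R1 ∩ R2 --> R1 holds and the join is lossless.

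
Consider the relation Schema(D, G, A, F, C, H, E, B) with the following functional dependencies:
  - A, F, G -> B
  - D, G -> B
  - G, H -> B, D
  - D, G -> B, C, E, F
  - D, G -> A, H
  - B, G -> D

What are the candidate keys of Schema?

{A, F, G}, {B, G}, {D, G}, {G, H}

{G} never appears on the right of any FD, so every key must include it.
{B, G}⁺ = {A, B, C, D, E, F, G, H} — all of the relation — so {B, G} is a candidate key.
{D, G}⁺ = {A, B, C, D, E, F, G, H} — all of the relation — so {D, G} is a candidate key.
{G, H}⁺ = {A, B, C, D, E, F, G, H} — all of the relation — so {G, H} is a candidate key.
{A, F, G}⁺ = {A, B, C, D, E, F, G, H} — all of the relation — so {A, F, G} is a candidate key.
Any other superkey properly contains one of these, so there are no further candidate keys.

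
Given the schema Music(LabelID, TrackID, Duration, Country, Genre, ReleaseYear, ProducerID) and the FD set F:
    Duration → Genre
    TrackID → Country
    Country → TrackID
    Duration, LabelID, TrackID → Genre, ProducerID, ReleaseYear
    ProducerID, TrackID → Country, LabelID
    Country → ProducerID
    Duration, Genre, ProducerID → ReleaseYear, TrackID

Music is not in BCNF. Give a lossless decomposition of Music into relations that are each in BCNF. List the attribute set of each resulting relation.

{Country, LabelID, ProducerID, TrackID}; {Duration, Genre}; {Duration, ReleaseYear, TrackID}

Candidate keys of the original relation: {Country, Duration}, {Duration, ProducerID}, {Duration, TrackID}.
Within {Country, Duration, Genre, LabelID, ProducerID, ReleaseYear, TrackID}: {Duration}⁺ ∩ {Country, Duration, Genre, LabelID, ProducerID, ReleaseYear, TrackID} = {Duration, Genre}, not the whole set, so Duration → Genre violates BCNF; decompose into {Duration, Genre} and {Country, Duration, LabelID, ProducerID, ReleaseYear, TrackID}.
{Duration, Genre} has no BCNF violation.
Within {Country, Duration, LabelID, ProducerID, ReleaseYear, TrackID}: {TrackID}⁺ ∩ {Country, Duration, LabelID, ProducerID, ReleaseYear, TrackID} = {Country, LabelID, ProducerID, TrackID}, not the whole set, so TrackID → Country, LabelID, ProducerID violates BCNF; decompose into {Country, LabelID, ProducerID, TrackID} and {Duration, ReleaseYear, TrackID}.
{Country, LabelID, ProducerID, TrackID} has no BCNF violation.
{Duration, ReleaseYear, TrackID} has no BCNF violation.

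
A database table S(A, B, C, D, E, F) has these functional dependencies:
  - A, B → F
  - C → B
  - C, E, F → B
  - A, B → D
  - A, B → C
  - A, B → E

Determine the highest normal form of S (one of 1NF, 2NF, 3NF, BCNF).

3NF

Candidate keys: {A, B}, {A, C}. Prime attributes: {A, B, C}.
C → B breaks BCNF: {C}⁺ = {B, C}, so {C} is not a superkey.
Its right-hand attributes {B} are all prime, as are those of every other non-superkey FD — the relation is in 3NF.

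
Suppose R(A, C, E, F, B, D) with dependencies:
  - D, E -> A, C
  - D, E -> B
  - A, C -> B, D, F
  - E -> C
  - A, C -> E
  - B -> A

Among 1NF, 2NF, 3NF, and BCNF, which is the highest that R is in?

3NF

Candidate keys: {A, C}, {A, E}, {B, C}, {B, E}, {D, E}. Prime attributes: {A, B, C, D, E}.
E -> C: {E}⁺ = {C, E}, which is not all of the attributes, so the left side is not a superkey — BCNF is violated.
Since {C} ⊆ prime attributes and every other non-superkey FD also has a prime right side, the schema is in 3NF.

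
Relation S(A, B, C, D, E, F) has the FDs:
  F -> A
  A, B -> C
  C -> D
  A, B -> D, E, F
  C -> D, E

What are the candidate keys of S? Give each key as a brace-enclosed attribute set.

{A, B}, {B, F}

{B} never appears on the right of any FD, so every key must include it.
{A, B} is a candidate key since {A, B}⁺ = {A, B, C, D, E, F} covers every attribute.
{B, F} is a candidate key since {B, F}⁺ = {A, B, C, D, E, F} covers every attribute.
No proper subset of any of these is a key, and no other minimal superkey exists.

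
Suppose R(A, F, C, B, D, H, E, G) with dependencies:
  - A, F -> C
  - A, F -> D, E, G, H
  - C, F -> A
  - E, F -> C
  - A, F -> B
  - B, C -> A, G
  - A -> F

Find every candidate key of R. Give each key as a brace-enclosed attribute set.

Closure of {A} is {A, B, C, D, E, F, G, H}, the whole schema; {A} is a candidate key.
Closure of {B, C} is {A, B, C, D, E, F, G, H}, the whole schema; {B, C} is a candidate key.
Closure of {C, F} is {A, B, C, D, E, F, G, H}, the whole schema; {C, F} is a candidate key.
Closure of {E, F} is {A, B, C, D, E, F, G, H}, the whole schema; {E, F} is a candidate key.
Any other superkey properly contains one of these, so there are no further candidate keys.

{A}, {B, C}, {C, F}, {E, F}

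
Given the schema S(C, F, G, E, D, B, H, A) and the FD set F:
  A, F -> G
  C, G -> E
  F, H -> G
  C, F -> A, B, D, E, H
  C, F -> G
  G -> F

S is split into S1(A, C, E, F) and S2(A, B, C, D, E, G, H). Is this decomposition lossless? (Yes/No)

Common attributes: {A, C, E}; their closure is {A, C, E}.
S1 ⊄ {A, C, E} and S2 ⊄ {A, C, E}, so the split is lossy.

No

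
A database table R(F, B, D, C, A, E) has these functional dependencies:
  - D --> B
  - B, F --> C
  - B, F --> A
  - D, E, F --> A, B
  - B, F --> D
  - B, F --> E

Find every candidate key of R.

Attributes never on any right-hand side: {F} — every candidate key must contain it.
{B, F}⁺ = {A, B, C, D, E, F} — all of the relation — so {B, F} is a candidate key.
{D, F}⁺ = {A, B, C, D, E, F} — all of the relation — so {D, F} is a candidate key.
No proper subset of any of these is a key, and no other minimal superkey exists.

{B, F}, {D, F}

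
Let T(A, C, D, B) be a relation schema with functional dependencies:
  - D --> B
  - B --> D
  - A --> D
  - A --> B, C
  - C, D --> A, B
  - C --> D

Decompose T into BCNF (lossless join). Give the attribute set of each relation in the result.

{A, C, D}; {B, D}

Candidate keys of the original relation: {A}, {C}.
{A, B, C, D}: {D} determines {B, D} here but is not a superkey — split on D --> B, giving {B, D} and {A, C, D}.
{B, D} is in BCNF.
{A, C, D} is in BCNF.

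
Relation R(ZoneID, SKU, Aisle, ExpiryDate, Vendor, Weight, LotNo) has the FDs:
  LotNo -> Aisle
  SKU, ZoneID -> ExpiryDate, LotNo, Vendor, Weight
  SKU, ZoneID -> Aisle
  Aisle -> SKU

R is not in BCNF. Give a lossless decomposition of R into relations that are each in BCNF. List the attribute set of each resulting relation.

Candidate keys of the original relation: {Aisle, ZoneID}, {LotNo, ZoneID}, {SKU, ZoneID}.
Within {Aisle, ExpiryDate, LotNo, SKU, Vendor, Weight, ZoneID}: {LotNo}⁺ ∩ {Aisle, ExpiryDate, LotNo, SKU, Vendor, Weight, ZoneID} = {Aisle, LotNo, SKU}, not the whole set, so LotNo -> Aisle, SKU violates BCNF; decompose into {Aisle, LotNo, SKU} and {ExpiryDate, LotNo, Vendor, Weight, ZoneID}.
Within {Aisle, LotNo, SKU}: {Aisle}⁺ ∩ {Aisle, LotNo, SKU} = {Aisle, SKU}, not the whole set, so Aisle -> SKU violates BCNF; decompose into {Aisle, SKU} and {Aisle, LotNo}.
{Aisle, SKU}: every determinant is a superkey — BCNF.
{Aisle, LotNo}: every determinant is a superkey — BCNF.
{ExpiryDate, LotNo, Vendor, Weight, ZoneID}: every determinant is a superkey — BCNF.

{Aisle, LotNo}; {Aisle, SKU}; {ExpiryDate, LotNo, Vendor, Weight, ZoneID}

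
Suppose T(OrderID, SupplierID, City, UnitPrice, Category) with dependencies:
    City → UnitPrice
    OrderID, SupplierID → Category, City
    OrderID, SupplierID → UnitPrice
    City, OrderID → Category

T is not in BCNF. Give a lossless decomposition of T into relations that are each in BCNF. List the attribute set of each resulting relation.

{Category, City, OrderID}; {City, OrderID, SupplierID}; {City, UnitPrice}

Candidate key of the original relation: {OrderID, SupplierID}.
Within {Category, City, OrderID, SupplierID, UnitPrice}: {City}⁺ ∩ {Category, City, OrderID, SupplierID, UnitPrice} = {City, UnitPrice}, not the whole set, so City → UnitPrice violates BCNF; decompose into {City, UnitPrice} and {Category, City, OrderID, SupplierID}.
{City, UnitPrice} is in BCNF.
Within {Category, City, OrderID, SupplierID}: {City, OrderID}⁺ ∩ {Category, City, OrderID, SupplierID} = {Category, City, OrderID}, not the whole set, so City, OrderID → Category violates BCNF; decompose into {Category, City, OrderID} and {City, OrderID, SupplierID}.
{Category, City, OrderID} is in BCNF.
{City, OrderID, SupplierID} is in BCNF.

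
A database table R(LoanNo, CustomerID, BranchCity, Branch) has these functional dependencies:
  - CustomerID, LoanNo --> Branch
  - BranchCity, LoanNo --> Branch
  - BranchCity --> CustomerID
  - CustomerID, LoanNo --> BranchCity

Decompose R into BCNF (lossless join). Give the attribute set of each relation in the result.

Candidate keys of the original relation: {BranchCity, LoanNo}, {CustomerID, LoanNo}.
In {Branch, BranchCity, CustomerID, LoanNo}, {BranchCity} is not a superkey ({BranchCity}⁺ restricted to this set is {BranchCity, CustomerID}), so split on BranchCity --> CustomerID into {BranchCity, CustomerID} and {Branch, BranchCity, LoanNo}.
{BranchCity, CustomerID} has no BCNF violation.
{Branch, BranchCity, LoanNo} has no BCNF violation.

{Branch, BranchCity, LoanNo}; {BranchCity, CustomerID}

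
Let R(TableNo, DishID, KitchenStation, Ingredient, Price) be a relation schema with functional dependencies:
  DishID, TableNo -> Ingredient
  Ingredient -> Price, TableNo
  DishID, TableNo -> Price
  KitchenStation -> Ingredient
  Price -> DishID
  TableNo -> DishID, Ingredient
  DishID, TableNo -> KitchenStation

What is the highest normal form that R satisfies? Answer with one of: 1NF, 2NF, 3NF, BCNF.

Candidate keys: {Ingredient}, {KitchenStation}, {TableNo}. Prime attributes: {Ingredient, KitchenStation, TableNo}.
Price -> DishID: {Price}⁺ = {DishID, Price}, which is not all of the attributes, so the left side is not a superkey — BCNF is violated.
Price -> DishID has non-prime {DishID} on the right and a non-superkey on the left, so 3NF fails.
Every candidate key is a single attribute, so no partial dependency is possible; 2NF holds.

2NF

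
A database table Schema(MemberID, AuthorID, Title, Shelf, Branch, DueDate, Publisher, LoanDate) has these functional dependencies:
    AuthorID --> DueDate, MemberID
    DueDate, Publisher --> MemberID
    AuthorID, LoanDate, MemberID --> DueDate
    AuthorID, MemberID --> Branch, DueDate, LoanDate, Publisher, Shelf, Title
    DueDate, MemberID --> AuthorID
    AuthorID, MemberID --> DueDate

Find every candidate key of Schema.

{AuthorID}, {DueDate, MemberID}, {DueDate, Publisher}

{AuthorID} is a candidate key since {AuthorID}⁺ = {AuthorID, Branch, DueDate, LoanDate, MemberID, Publisher, Shelf, Title} covers every attribute.
{DueDate, MemberID} is a candidate key since {DueDate, MemberID}⁺ = {AuthorID, Branch, DueDate, LoanDate, MemberID, Publisher, Shelf, Title} covers every attribute.
{DueDate, Publisher} is a candidate key since {DueDate, Publisher}⁺ = {AuthorID, Branch, DueDate, LoanDate, MemberID, Publisher, Shelf, Title} covers every attribute.
These are minimal and exhaustive — every other superkey contains one of them.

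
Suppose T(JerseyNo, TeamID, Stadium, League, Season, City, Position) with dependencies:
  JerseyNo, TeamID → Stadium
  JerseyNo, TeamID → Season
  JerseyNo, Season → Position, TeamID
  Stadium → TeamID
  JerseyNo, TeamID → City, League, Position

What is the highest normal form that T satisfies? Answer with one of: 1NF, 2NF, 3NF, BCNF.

3NF

Candidate keys: {JerseyNo, Season}, {JerseyNo, Stadium}, {JerseyNo, TeamID}. Prime attributes: {JerseyNo, Season, Stadium, TeamID}.
Stadium → TeamID breaks BCNF: {Stadium}⁺ = {Stadium, TeamID}, so {Stadium} is not a superkey.
But every attribute on its right side ({TeamID}) is prime, and the same holds for every other non-superkey FD, so 3NF still holds.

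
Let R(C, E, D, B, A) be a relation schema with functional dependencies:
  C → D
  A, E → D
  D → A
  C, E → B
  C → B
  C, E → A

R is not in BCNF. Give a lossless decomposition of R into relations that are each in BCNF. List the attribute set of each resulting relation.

Candidate key of the original relation: {C, E}.
Within {A, B, C, D, E}: {C}⁺ ∩ {A, B, C, D, E} = {A, B, C, D}, not the whole set, so C → A, B, D violates BCNF; decompose into {A, B, C, D} and {C, E}.
Within {A, B, C, D}: {D}⁺ ∩ {A, B, C, D} = {A, D}, not the whole set, so D → A violates BCNF; decompose into {A, D} and {B, C, D}.
{A, D} is in BCNF.
{B, C, D} is in BCNF.
{C, E} is in BCNF.

{A, D}; {B, C, D}; {C, E}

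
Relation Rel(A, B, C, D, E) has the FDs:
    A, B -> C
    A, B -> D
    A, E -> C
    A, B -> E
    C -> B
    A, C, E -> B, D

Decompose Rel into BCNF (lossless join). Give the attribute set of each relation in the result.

{A, C, D, E}; {B, C}

Candidate keys of the original relation: {A, B}, {A, C}, {A, E}.
{A, B, C, D, E}: {C} determines {B, C} here but is not a superkey — split on C -> B, giving {B, C} and {A, C, D, E}.
{B, C}: every determinant is a superkey — BCNF.
{A, C, D, E}: every determinant is a superkey — BCNF.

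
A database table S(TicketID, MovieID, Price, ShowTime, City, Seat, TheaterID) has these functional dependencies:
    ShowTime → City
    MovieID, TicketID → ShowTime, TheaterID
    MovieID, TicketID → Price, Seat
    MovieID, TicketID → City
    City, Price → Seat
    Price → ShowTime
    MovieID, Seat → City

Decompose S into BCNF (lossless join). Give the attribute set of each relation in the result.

{City, ShowTime}; {MovieID, Price, TheaterID, TicketID}; {Price, Seat, ShowTime}

Candidate key of the original relation: {MovieID, TicketID}.
Within {City, MovieID, Price, Seat, ShowTime, TheaterID, TicketID}: {ShowTime}⁺ ∩ {City, MovieID, Price, Seat, ShowTime, TheaterID, TicketID} = {City, ShowTime}, not the whole set, so ShowTime → City violates BCNF; decompose into {City, ShowTime} and {MovieID, Price, Seat, ShowTime, TheaterID, TicketID}.
{City, ShowTime} is in BCNF.
Within {MovieID, Price, Seat, ShowTime, TheaterID, TicketID}: {Price}⁺ ∩ {MovieID, Price, Seat, ShowTime, TheaterID, TicketID} = {Price, Seat, ShowTime}, not the whole set, so Price → Seat, ShowTime violates BCNF; decompose into {Price, Seat, ShowTime} and {MovieID, Price, TheaterID, TicketID}.
{Price, Seat, ShowTime} is in BCNF.
{MovieID, Price, TheaterID, TicketID} is in BCNF.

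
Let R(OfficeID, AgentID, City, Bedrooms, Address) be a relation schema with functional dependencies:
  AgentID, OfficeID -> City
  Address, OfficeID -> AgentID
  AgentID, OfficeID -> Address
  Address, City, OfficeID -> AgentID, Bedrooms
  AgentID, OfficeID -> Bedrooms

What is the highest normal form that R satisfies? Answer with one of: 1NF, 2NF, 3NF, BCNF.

Candidate keys: {Address, OfficeID}, {AgentID, OfficeID}. Prime attributes: {Address, AgentID, OfficeID}.
The left-hand side of every FD is a superkey, so BCNF is satisfied.

BCNF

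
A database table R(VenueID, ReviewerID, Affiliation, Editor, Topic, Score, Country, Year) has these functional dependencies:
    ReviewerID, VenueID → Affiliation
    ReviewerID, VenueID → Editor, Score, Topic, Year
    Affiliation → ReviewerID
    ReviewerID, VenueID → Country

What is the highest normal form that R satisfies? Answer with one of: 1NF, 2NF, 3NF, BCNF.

3NF

Candidate keys: {Affiliation, VenueID}, {ReviewerID, VenueID}. Prime attributes: {Affiliation, ReviewerID, VenueID}.
Affiliation → ReviewerID: {Affiliation}⁺ = {Affiliation, ReviewerID}, which is not all of the attributes, so the left side is not a superkey — BCNF is violated.
Its right-hand attributes {ReviewerID} are all prime, as are those of every other non-superkey FD — the relation is in 3NF.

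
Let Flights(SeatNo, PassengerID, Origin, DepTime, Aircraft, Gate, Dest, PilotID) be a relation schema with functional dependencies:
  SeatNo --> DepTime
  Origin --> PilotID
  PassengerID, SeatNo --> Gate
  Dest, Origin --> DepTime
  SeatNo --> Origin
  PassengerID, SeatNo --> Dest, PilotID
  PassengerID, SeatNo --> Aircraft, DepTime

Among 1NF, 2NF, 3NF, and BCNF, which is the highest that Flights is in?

1NF

Candidate key: {PassengerID, SeatNo}. Prime attributes: {PassengerID, SeatNo}.
SeatNo --> DepTime breaks BCNF: {SeatNo}⁺ = {DepTime, Origin, PilotID, SeatNo}, so {SeatNo} is not a superkey.
SeatNo --> DepTime determines the non-prime attribute {DepTime} from a non-superkey — 3NF is violated.
Since {SeatNo} ⊂ {PassengerID, SeatNo} and {SeatNo}⁺ ⊇ {DepTime, Origin, PilotID} with {DepTime, Origin, PilotID} non-prime, there is a partial dependency; 2NF fails.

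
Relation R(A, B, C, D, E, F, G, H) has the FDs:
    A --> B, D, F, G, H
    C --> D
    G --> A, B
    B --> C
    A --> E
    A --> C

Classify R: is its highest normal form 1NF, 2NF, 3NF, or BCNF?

Candidate keys: {A}, {G}. Prime attributes: {A, G}.
C --> D: {C}⁺ = {C, D}, which is not all of the attributes, so the left side is not a superkey — BCNF is violated.
C --> D determines the non-prime attribute {D} from a non-superkey — 3NF is violated.
With only single-attribute keys there can be no partial dependency, so 2NF holds.

2NF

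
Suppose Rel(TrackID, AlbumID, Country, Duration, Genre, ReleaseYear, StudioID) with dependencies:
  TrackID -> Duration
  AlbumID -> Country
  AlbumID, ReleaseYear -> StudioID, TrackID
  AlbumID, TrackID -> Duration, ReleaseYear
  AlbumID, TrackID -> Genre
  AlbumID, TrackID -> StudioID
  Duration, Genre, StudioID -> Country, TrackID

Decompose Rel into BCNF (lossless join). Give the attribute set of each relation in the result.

Candidate keys of the original relation: {AlbumID, Duration, Genre, StudioID}, {AlbumID, ReleaseYear}, {AlbumID, TrackID}.
{AlbumID, Country, Duration, Genre, ReleaseYear, StudioID, TrackID}: {TrackID} determines {Duration, TrackID} here but is not a superkey — split on TrackID -> Duration, giving {Duration, TrackID} and {AlbumID, Country, Genre, ReleaseYear, StudioID, TrackID}.
{Duration, TrackID} has no BCNF violation.
{AlbumID, Country, Genre, ReleaseYear, StudioID, TrackID}: {AlbumID} determines {AlbumID, Country} here but is not a superkey — split on AlbumID -> Country, giving {AlbumID, Country} and {AlbumID, Genre, ReleaseYear, StudioID, TrackID}.
{AlbumID, Country} has no BCNF violation.
{AlbumID, Genre, ReleaseYear, StudioID, TrackID} has no BCNF violation.

{AlbumID, Country}; {AlbumID, Genre, ReleaseYear, StudioID, TrackID}; {Duration, TrackID}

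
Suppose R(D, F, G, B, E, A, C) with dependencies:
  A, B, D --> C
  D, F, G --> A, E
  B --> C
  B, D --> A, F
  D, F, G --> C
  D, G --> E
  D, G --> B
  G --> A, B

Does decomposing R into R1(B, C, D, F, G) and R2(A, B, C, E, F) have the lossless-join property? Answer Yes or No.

R1 ∩ R2 = {B, C, F}; its closure under F is {B, C, F}.
R1 ⊄ {B, C, F} and R2 ⊄ {B, C, F}, so the split is lossy.

No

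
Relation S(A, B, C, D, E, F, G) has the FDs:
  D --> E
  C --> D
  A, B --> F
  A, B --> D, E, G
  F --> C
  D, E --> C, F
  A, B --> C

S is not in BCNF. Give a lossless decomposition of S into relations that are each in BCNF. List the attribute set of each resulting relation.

Candidate key of the original relation: {A, B}.
{A, B, C, D, E, F, G}: {D} determines {C, D, E, F} here but is not a superkey — split on D --> C, E, F, giving {C, D, E, F} and {A, B, D, G}.
{C, D, E, F} is in BCNF.
{A, B, D, G} is in BCNF.

{A, B, D, G}; {C, D, E, F}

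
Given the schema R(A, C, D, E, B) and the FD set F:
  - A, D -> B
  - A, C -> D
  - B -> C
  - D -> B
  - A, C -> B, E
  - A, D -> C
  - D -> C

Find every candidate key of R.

{A, B}, {A, C}, {A, D}

Attributes never on any right-hand side: {A} — every candidate key must contain it.
Closure of {A, B} is {A, B, C, D, E}, the whole schema; {A, B} is a candidate key.
Closure of {A, C} is {A, B, C, D, E}, the whole schema; {A, C} is a candidate key.
Closure of {A, D} is {A, B, C, D, E}, the whole schema; {A, D} is a candidate key.
No proper subset of any of these is a key, and no other minimal superkey exists.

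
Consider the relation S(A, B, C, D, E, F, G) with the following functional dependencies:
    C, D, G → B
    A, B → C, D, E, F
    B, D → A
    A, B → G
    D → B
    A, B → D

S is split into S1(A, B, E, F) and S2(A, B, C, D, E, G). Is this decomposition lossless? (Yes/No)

Yes

S1 ∩ S2 = {A, B, E}; its closure under F is {A, B, C, D, E, F, G}.
S1 is contained in that closure, so S1 ∩ S2 → S1 holds and the join is lossless.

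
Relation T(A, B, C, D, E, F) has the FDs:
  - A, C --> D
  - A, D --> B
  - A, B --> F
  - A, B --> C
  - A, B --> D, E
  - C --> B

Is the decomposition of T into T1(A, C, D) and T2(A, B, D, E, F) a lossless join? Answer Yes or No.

T1 ∩ T2 = {A, D}; its closure under F is {A, B, C, D, E, F}.
Since T1 ⊆ {A, B, C, D, E, F}, the intersection is a superkey of T1; the decomposition is lossless.

Yes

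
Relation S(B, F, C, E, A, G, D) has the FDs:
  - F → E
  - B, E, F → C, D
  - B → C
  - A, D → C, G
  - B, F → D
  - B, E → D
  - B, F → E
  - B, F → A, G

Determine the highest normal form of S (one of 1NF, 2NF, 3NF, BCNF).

1NF

Candidate key: {B, F}. Prime attributes: {B, F}.
F → E: {F}⁺ = {E, F}, which is not all of the attributes, so the left side is not a superkey — BCNF is violated.
Because {E} is non-prime and the left side of F → E is not a superkey, the relation is not in 3NF.
Since {B} ⊂ {B, F} and {B}⁺ ⊇ {C} with {C} non-prime, there is a partial dependency; 2NF fails.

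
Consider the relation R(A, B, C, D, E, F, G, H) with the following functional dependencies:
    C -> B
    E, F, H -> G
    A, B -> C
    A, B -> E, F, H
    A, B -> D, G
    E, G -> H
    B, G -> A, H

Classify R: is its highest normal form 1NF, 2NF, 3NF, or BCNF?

3NF

Candidate keys: {A, B}, {A, C}, {B, E, F, H}, {B, G}, {C, E, F, H}, {C, G}. Prime attributes: {A, B, C, E, F, G, H}.
C -> B breaks BCNF: {C}⁺ = {B, C}, so {C} is not a superkey.
But every attribute on its right side ({B}) is prime, and the same holds for every other non-superkey FD, so 3NF still holds.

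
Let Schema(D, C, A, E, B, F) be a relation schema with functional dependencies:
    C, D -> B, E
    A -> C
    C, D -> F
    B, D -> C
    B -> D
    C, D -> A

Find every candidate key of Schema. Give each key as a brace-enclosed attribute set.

{B}⁺ = {A, B, C, D, E, F} — all of the relation — so {B} is a candidate key.
{A, D}⁺ = {A, B, C, D, E, F} — all of the relation — so {A, D} is a candidate key.
{C, D}⁺ = {A, B, C, D, E, F} — all of the relation — so {C, D} is a candidate key.
These are minimal and exhaustive — every other superkey contains one of them.

{A, D}, {B}, {C, D}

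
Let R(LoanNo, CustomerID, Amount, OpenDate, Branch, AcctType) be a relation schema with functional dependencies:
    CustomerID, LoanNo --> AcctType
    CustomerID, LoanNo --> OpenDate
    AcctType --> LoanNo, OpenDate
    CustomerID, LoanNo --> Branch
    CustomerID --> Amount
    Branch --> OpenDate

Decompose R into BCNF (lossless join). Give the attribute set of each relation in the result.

Candidate keys of the original relation: {AcctType, CustomerID}, {CustomerID, LoanNo}.
Within {AcctType, Amount, Branch, CustomerID, LoanNo, OpenDate}: {AcctType}⁺ ∩ {AcctType, Amount, Branch, CustomerID, LoanNo, OpenDate} = {AcctType, LoanNo, OpenDate}, not the whole set, so AcctType --> LoanNo, OpenDate violates BCNF; decompose into {AcctType, LoanNo, OpenDate} and {AcctType, Amount, Branch, CustomerID}.
{AcctType, LoanNo, OpenDate} is in BCNF.
Within {AcctType, Amount, Branch, CustomerID}: {CustomerID}⁺ ∩ {AcctType, Amount, Branch, CustomerID} = {Amount, CustomerID}, not the whole set, so CustomerID --> Amount violates BCNF; decompose into {Amount, CustomerID} and {AcctType, Branch, CustomerID}.
{Amount, CustomerID} is in BCNF.
{AcctType, Branch, CustomerID} is in BCNF.

{AcctType, Branch, CustomerID}; {AcctType, LoanNo, OpenDate}; {Amount, CustomerID}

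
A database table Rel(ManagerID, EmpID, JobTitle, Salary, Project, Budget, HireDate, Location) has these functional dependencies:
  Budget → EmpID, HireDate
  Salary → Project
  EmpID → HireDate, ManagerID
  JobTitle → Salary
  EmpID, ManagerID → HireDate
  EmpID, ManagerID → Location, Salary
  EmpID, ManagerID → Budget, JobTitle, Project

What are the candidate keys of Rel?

{Budget}, {EmpID}

{Budget} is a candidate key since {Budget}⁺ = {Budget, EmpID, HireDate, JobTitle, Location, ManagerID, Project, Salary} covers every attribute.
{EmpID} is a candidate key since {EmpID}⁺ = {Budget, EmpID, HireDate, JobTitle, Location, ManagerID, Project, Salary} covers every attribute.
These are minimal and exhaustive — every other superkey contains one of them.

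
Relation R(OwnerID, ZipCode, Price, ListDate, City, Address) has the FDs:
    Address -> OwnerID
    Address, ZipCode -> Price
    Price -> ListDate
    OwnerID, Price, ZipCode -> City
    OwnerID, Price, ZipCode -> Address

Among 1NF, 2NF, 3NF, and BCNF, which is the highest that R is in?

Candidate keys: {Address, ZipCode}, {OwnerID, Price, ZipCode}. Prime attributes: {Address, OwnerID, Price, ZipCode}.
For Address -> OwnerID we have {Address}⁺ = {Address, OwnerID}; {Address} is not a superkey, so BCNF fails.
Price -> ListDate determines the non-prime attribute {ListDate} from a non-superkey — 3NF is violated.
{Price} is a proper subset of the key {OwnerID, Price, ZipCode}, and {Price}⁺ contains the non-prime attribute {ListDate} — a partial dependency, so 2NF is violated.

1NF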